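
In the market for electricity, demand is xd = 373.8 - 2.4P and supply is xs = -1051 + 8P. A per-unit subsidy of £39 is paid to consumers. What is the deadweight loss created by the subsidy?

Pre-subsidy: 373.8 - 2.4P = -1051 + 8P gives P* = 137, x* = 45.
With the rebate, buyers effectively pay Pb = Ps − 39, where Ps is the price sellers receive.
Demand in terms of Ps becomes xd = 373.8 − 2.4(Ps − 39) = 467.4 - 2.4Ps. Setting this equal to supply: 467.4 - 2.4Ps = -1051 + 8Ps, so Ps = 146.
Buyers pay Pb = 146 − 39 = 107; x' = -1051 + 8·146 = 117.
The subsidy expands output by 117 − 45 = 72 past the efficient level; on those units the gap between marginal cost and willingness to pay runs from 0 up to 39.
DWL = ½ × 39 × 72 = 1404.

Deadweight loss = £1404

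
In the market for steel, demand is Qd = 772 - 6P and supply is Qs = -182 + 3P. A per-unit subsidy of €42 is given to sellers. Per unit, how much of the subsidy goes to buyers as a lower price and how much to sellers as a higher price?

Buyers gain €14 per unit; sellers gain €28 per unit

Pre-subsidy: 772 - 6P = -182 + 3P gives P* = 106, Q* = 136.
With the subsidy, sellers receive Ps = Pb + 42 for each unit, where Pb is the price buyers pay.
Supply in terms of Pb becomes Qs = -182 + 3(Pb + 42) = -56 + 3Pb. Setting this equal to demand: 772 - 6Pb = -56 + 3Pb, so Pb = 92.
Sellers receive Ps = 92 + 42 = 134; Q' = 772 − 6·92 = 220.
Buyers' price falls by P* − Pb = 106 − 92 = 14; sellers' price rises by Ps − P* = 134 − 106 = 28.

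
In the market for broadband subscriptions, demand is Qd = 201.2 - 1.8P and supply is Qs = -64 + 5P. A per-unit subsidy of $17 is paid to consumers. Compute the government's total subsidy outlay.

Government cost = $2609.5

Pre-subsidy: 201.2 - 1.8P = -64 + 5P gives P* = 39, Q* = 131.
With the rebate, buyers effectively pay Pb = Ps − 17, where Ps is the price sellers receive.
Demand in terms of Ps becomes Qd = 201.2 − 1.8(Ps − 17) = 231.8 - 1.8Ps. Setting this equal to supply: 231.8 - 1.8Ps = -64 + 5Ps, so Ps = 43.5.
Buyers pay Pb = 43.5 − 17 = 26.5; Q' = -64 + 5·43.5 = 153.5.
Government outlay = subsidy × quantity = 17 × 153.5 = 2609.5.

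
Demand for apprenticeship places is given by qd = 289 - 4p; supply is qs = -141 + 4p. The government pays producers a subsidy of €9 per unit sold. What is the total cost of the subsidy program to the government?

Government cost = €828

Pre-subsidy: 289 - 4p = -141 + 4p gives p* = 53.75, q* = 74.
With the subsidy, sellers receive ps = pb + 9 for each unit, where pb is the price buyers pay.
Supply in terms of pb becomes qs = -141 + 4(pb + 9) = -105 + 4pb. Setting this equal to demand: 289 - 4pb = -105 + 4pb, so pb = 49.25.
Sellers receive ps = 49.25 + 9 = 58.25; q' = 289 − 4·49.25 = 92.
Government outlay = subsidy × quantity = 9 × 92 = 828.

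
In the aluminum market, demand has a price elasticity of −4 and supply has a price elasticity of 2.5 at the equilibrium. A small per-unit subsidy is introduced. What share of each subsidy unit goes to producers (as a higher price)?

Producer share = 8/13

For a small subsidy around the equilibrium, the benefit split depends on the relative slopes, which at a point are proportional to the elasticities.
Buyer share = εs/(εs + |εd|) = 2.5/(2.5 + 4) = 5/13; seller share = |εd|/(εs + |εd|) = 8/13.
So producers capture 8/13 of the subsidy.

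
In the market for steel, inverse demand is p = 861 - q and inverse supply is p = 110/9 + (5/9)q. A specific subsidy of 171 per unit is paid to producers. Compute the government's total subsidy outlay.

Pre-subsidy: 861 - q = 110/9 + (5/9)q gives q* = 7639/14 and p* = 4415/14.
With the subsidy, sellers receive ps = pb + 171 for each unit, where pb is the price buyers pay.
On the curves, pb = 861 - q and ps = 110/9 + (5/9)q; the wedge ps − pb = 171 gives 110/9 + (5/9)q − (861 - q) = 171, so q' = 4589/7.
Then pb = 861 − 1·(4589/7) = 1438/7 and ps = 110/9 + (5/9)·(4589/7) = 2635/7.
Government outlay = subsidy × quantity = 171 × 4589/7 = 784719/7.

Government cost = 784719/7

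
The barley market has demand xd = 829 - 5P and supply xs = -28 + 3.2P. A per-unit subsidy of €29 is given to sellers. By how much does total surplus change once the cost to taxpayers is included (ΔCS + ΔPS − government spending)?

Pre-subsidy: 829 - 5P = -28 + 3.2P gives P* = 4285/41, x* = 12564/41.
With the subsidy, sellers receive Ps = Pb + 29 for each unit, where Pb is the price buyers pay.
Supply in terms of Pb becomes xs = -28 + 3.2(Pb + 29) = 64.8 + 3.2Pb. Setting this equal to demand: 829 - 5Pb = 64.8 + 3.2Pb, so Pb = 3821/41.
Sellers receive Ps = 3821/41 + 29 = 5010/41; x' = 829 − 5·(3821/41) = 14884/41.
ΔCS = ½(12564/41 + 14884/41)(4285/41 − 3821/41) = 6367936/1681; ΔPS = ½(12564/41 + 14884/41)(5010/41 − 4285/41) = 9949900/1681.
Government spending = 29 × 14884/41 = 431636/41.
Net change = 6367936/1681 + 9949900/1681 − 431636/41 = -33640/41. The loss equals the DWL triangle ½·29·2320/41.

Net change in total surplus = -33640/41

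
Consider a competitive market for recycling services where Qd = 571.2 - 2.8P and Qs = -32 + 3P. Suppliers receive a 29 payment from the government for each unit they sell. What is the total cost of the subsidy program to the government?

Government cost = 9338

Pre-subsidy: 571.2 - 2.8P = -32 + 3P gives P* = 104, Q* = 280.
With the subsidy, sellers receive Ps = Pb + 29 for each unit, where Pb is the price buyers pay.
Supply in terms of Pb becomes Qs = -32 + 3(Pb + 29) = 55 + 3Pb. Setting this equal to demand: 571.2 - 2.8Pb = 55 + 3Pb, so Pb = 89.
Sellers receive Ps = 89 + 29 = 118; Q' = 571.2 − 2.8·89 = 322.
Government outlay = subsidy × quantity = 29 × 322 = 9338.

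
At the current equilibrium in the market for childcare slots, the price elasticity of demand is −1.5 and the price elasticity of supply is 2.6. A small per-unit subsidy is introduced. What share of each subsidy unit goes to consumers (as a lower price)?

For a small subsidy around the equilibrium, the benefit split depends on the relative slopes, which at a point are proportional to the elasticities.
Buyer share = εs/(εs + |εd|) = 2.6/(2.6 + 1.5) = 26/41; seller share = |εd|/(εs + |εd|) = 15/41.

Consumer share = 26/41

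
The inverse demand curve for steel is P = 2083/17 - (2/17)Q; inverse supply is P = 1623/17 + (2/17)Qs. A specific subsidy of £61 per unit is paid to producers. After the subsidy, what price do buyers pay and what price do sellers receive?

Pre-subsidy: 2083/17 - (2/17)Q = 1623/17 + (2/17)Q gives Q* = 115 and P* = 109.
With the subsidy, sellers receive Ps = Pb + 61 for each unit, where Pb is the price buyers pay.
On the curves, Pb = 2083/17 - (2/17)Q and Ps = 1623/17 + (2/17)Q; the wedge Ps − Pb = 61 gives 1623/17 + (2/17)Q − (2083/17 - (2/17)Q) = 61, so Q' = 374.25.
Then Pb = 2083/17 − (2/17)·374.25 = 78.5 and Ps = 1623/17 + (2/17)·374.25 = 139.5.

Buyers pay £78.5; sellers receive £139.5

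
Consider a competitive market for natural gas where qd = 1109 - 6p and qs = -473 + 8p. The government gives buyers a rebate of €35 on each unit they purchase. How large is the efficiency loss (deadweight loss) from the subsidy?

Pre-subsidy: 1109 - 6p = -473 + 8p gives p* = 113, q* = 431.
With the rebate, buyers effectively pay pb = ps − 35, where ps is the price sellers receive.
Demand in terms of ps becomes qd = 1109 − 6(ps − 35) = 1319 - 6ps. Setting this equal to supply: 1319 - 6ps = -473 + 8ps, so ps = 128.
Buyers pay pb = 128 − 35 = 93; q' = -473 + 8·128 = 551.
The subsidy expands output by 551 − 431 = 120 past the efficient level; on those units the gap between marginal cost and willingness to pay runs from 0 up to 35.
DWL = ½ × 35 × 120 = 2100.

Deadweight loss = €2100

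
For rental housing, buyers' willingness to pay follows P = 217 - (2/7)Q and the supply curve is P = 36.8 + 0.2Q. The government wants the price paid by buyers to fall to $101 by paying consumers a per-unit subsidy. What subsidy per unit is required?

At a buyer price of 101, quantity demanded is 759.5 − 3.5·101 = 406.
Sellers supply 406 only when they receive Ps = 36.8 + 0.2·406 = 118.
s = Ps − Pb = 118 − 101 = 17.

Required subsidy s = $17 per unit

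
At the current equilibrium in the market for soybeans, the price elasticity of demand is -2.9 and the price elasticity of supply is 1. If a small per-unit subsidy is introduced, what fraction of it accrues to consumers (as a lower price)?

Consumer share = 10/39

For a small subsidy around the equilibrium, the benefit split depends on the relative slopes, which at a point are proportional to the elasticities.
Buyer share = εs/(εs + |εd|) = 1/(1 + 2.9) = 10/39; seller share = |εd|/(εs + |εd|) = 29/39.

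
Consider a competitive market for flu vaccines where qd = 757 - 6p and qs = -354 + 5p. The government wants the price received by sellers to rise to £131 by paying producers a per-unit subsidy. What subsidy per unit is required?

At a seller price of 131, quantity supplied is -354 + 5·131 = 301.
Buyers absorb 301 only when they pay pb with 757 − 6·pb = 301, i.e. pb = 76.
s = ps − pb = 131 − 76 = 55.

Required subsidy s = £55 per unit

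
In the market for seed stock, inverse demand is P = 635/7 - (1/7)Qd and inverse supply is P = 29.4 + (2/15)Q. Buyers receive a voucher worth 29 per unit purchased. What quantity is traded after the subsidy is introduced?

Pre-subsidy: 635/7 - (1/7)Q = 29.4 + (2/15)Q gives Q* = 222 and P* = 59.
With the rebate, buyers effectively pay Pb = Ps − 29, where Ps is the price sellers receive.
On the curves, Pb = 635/7 - (1/7)Q and Ps = 29.4 + (2/15)Q; the wedge Ps − Pb = 29 gives 29.4 + (2/15)Q − (635/7 - (1/7)Q) = 29, so Q' = 327.
Then Pb = 635/7 − (1/7)·327 = 44 and Ps = 29.4 + (2/15)·327 = 73.

Q' = 327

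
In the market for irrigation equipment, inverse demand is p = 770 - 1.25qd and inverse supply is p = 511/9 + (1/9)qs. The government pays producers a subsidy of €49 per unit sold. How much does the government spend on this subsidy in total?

Government cost = €27440

Pre-subsidy: 770 - 1.25q = 511/9 + (1/9)q gives q* = 524 and p* = 115.
With the subsidy, sellers receive ps = pb + 49 for each unit, where pb is the price buyers pay.
On the curves, pb = 770 - 1.25q and ps = 511/9 + (1/9)q; the wedge ps − pb = 49 gives 511/9 + (1/9)q − (770 - 1.25q) = 49, so q' = 560.
Then pb = 770 − 1.25·560 = 70 and ps = 511/9 + (1/9)·560 = 119.
Government outlay = subsidy × quantity = 49 × 560 = 27440.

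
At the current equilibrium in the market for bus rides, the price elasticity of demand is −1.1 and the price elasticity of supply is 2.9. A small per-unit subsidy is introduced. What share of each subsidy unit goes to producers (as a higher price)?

Producer share = 0.275

For a small subsidy around the equilibrium, the benefit split depends on the relative slopes, which at a point are proportional to the elasticities.
Buyer share = εs/(εs + |εd|) = 2.9/(2.9 + 1.1) = 0.725; seller share = |εd|/(εs + |εd|) = 0.275.
So producers capture 0.275 of the subsidy.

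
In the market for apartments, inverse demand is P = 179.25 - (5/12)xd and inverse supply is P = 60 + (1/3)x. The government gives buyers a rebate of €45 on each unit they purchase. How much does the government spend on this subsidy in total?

Pre-subsidy: 179.25 - (5/12)x = 60 + (1/3)x gives x* = 159 and P* = 113.
With the rebate, buyers effectively pay Pb = Ps − 45, where Ps is the price sellers receive.
On the curves, Pb = 179.25 - (5/12)x and Ps = 60 + (1/3)x; the wedge Ps − Pb = 45 gives 60 + (1/3)x − (179.25 - (5/12)x) = 45, so x' = 219.
Then Pb = 179.25 − (5/12)·219 = 88 and Ps = 60 + (1/3)·219 = 133.
Government outlay = subsidy × quantity = 45 × 219 = 9855.

Government cost = €9855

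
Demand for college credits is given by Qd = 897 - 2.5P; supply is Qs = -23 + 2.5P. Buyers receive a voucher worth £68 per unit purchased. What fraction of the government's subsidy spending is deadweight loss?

DWL / government spending = 85/1044

Pre-subsidy: 897 - 2.5P = -23 + 2.5P gives P* = 184, Q* = 437.
With the rebate, buyers effectively pay Pb = Ps − 68, where Ps is the price sellers receive.
Demand in terms of Ps becomes Qd = 897 − 2.5(Ps − 68) = 1067 - 2.5Ps. Setting this equal to supply: 1067 - 2.5Ps = -23 + 2.5Ps, so Ps = 218.
Buyers pay Pb = 218 − 68 = 150; Q' = -23 + 2.5·218 = 522.
ΔCS = ½(437 + 522)(184 − 150) = 16303; ΔPS = ½(437 + 522)(218 − 184) = 16303.
Government spending = 68 × 522 = 35496.
DWL = ½ × 68 × (522 − 437) = 2890; fraction = 2890 / 35496 = 85/1044.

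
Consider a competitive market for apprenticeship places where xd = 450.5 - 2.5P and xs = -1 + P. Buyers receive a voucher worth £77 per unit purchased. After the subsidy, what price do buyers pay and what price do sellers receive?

Buyers pay £107; sellers receive £184

Pre-subsidy: 450.5 - 2.5P = -1 + P gives P* = 129, x* = 128.
With the rebate, buyers effectively pay Pb = Ps − 77, where Ps is the price sellers receive.
Demand in terms of Ps becomes xd = 450.5 − 2.5(Ps − 77) = 643 - 2.5Ps. Setting this equal to supply: 643 - 2.5Ps = -1 + Ps, so Ps = 184.
Buyers pay Pb = 184 − 77 = 107; x' = -1 + 1·184 = 183.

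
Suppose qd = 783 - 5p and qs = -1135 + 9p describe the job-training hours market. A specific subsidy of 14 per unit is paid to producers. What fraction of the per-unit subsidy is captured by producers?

Pre-subsidy: 783 - 5p = -1135 + 9p gives p* = 137, q* = 98.
With the subsidy, sellers receive ps = pb + 14 for each unit, where pb is the price buyers pay.
Supply in terms of pb becomes qs = -1135 + 9(pb + 14) = -1009 + 9pb. Setting this equal to demand: 783 - 5pb = -1009 + 9pb, so pb = 128.
Sellers receive ps = 128 + 14 = 142; q' = 783 − 5·128 = 143.
Buyers' price falls by p* − pb = 137 − 128 = 9; sellers' price rises by ps − p* = 142 − 137 = 5.
So producers capture 5/14 = 5/14 of each unit of subsidy.

Producer share = 5/14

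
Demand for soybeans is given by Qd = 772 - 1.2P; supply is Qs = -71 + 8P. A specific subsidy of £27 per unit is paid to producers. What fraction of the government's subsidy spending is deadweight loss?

Pre-subsidy: 772 - 1.2P = -71 + 8P gives P* = 4215/46, Q* = 15227/23.
With the subsidy, sellers receive Ps = Pb + 27 for each unit, where Pb is the price buyers pay.
Supply in terms of Pb becomes Qs = -71 + 8(Pb + 27) = 145 + 8Pb. Setting this equal to demand: 772 - 1.2Pb = 145 + 8Pb, so Pb = 3135/46.
Sellers receive Ps = 3135/46 + 27 = 4377/46; Q' = 772 − 1.2·(3135/46) = 15875/23.
ΔCS = ½(15227/23 + 15875/23)(4215/46 − 3135/46) = 8397540/529; ΔPS = ½(15227/23 + 15875/23)(4377/46 − 4215/46) = 1259631/529.
Government spending = 27 × 15875/23 = 428625/23.
DWL = ½ × 27 × (15875/23 − 15227/23) = 8748/23; fraction = (8748/23) / (428625/23) = 324/15875.

DWL / government spending = 324/15875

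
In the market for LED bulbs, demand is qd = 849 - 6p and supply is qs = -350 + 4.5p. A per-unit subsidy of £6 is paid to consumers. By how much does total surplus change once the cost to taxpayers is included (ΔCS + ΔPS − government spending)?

Net change in total surplus = -324/7

Pre-subsidy: 849 - 6p = -350 + 4.5p gives p* = 2398/21, q* = 1147/7.
With the rebate, buyers effectively pay pb = ps − 6, where ps is the price sellers receive.
Demand in terms of ps becomes qd = 849 − 6(ps − 6) = 885 - 6ps. Setting this equal to supply: 885 - 6ps = -350 + 4.5ps, so ps = 2470/21.
Buyers pay pb = 2470/21 − 6 = 2344/21; q' = -350 + 4.5·(2470/21) = 1255/7.
ΔCS = ½(1147/7 + 1255/7)(2398/21 − 2344/21) = 21618/49; ΔPS = ½(1147/7 + 1255/7)(2470/21 − 2398/21) = 28824/49.
Government spending = 6 × 1255/7 = 7530/7.
Net change = 21618/49 + 28824/49 − 7530/7 = -324/7. The loss equals the DWL triangle ½·6·108/7.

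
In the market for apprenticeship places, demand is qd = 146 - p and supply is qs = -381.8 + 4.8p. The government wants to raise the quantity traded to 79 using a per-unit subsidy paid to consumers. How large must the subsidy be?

Required subsidy s = 29 per unit

At q = 79, invert demand for the buyer price: pb = (146 − 79)/1 = 67; invert supply for the seller price: ps = (79 − (-381.8))/4.8 = 96.
The subsidy must fill the gap: s = ps − pb = 96 − 67 = 29.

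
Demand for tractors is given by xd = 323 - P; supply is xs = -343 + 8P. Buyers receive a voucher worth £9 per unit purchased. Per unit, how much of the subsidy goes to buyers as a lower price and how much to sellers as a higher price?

Pre-subsidy: 323 - P = -343 + 8P gives P* = 74, x* = 249.
With the rebate, buyers effectively pay Pb = Ps − 9, where Ps is the price sellers receive.
Demand in terms of Ps becomes xd = 323 − 1(Ps − 9) = 332 - Ps. Setting this equal to supply: 332 - Ps = -343 + 8Ps, so Ps = 75.
Buyers pay Pb = 75 − 9 = 66; x' = -343 + 8·75 = 257.
Buyers' price falls by P* − Pb = 74 − 66 = 8; sellers' price rises by Ps − P* = 75 − 74 = 1.

Buyers gain £8 per unit; sellers gain £1 per unit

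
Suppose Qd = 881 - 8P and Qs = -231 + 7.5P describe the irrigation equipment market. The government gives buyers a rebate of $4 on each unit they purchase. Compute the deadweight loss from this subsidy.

Deadweight loss = 960/31

Pre-subsidy: 881 - 8P = -231 + 7.5P gives P* = 2224/31, Q* = 9519/31.
With the rebate, buyers effectively pay Pb = Ps − 4, where Ps is the price sellers receive.
Demand in terms of Ps becomes Qd = 881 − 8(Ps − 4) = 913 - 8Ps. Setting this equal to supply: 913 - 8Ps = -231 + 7.5Ps, so Ps = 2288/31.
Buyers pay Pb = 2288/31 − 4 = 2164/31; Q' = -231 + 7.5·(2288/31) = 9999/31.
The subsidy expands output by 9999/31 − 9519/31 = 480/31 past the efficient level; on those units the gap between marginal cost and willingness to pay runs from 0 up to 4.
DWL = ½ × 4 × 480/31 = 960/31.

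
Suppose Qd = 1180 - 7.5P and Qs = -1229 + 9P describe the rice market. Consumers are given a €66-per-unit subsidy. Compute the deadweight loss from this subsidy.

Pre-subsidy: 1180 - 7.5P = -1229 + 9P gives P* = 146, Q* = 85.
With the rebate, buyers effectively pay Pb = Ps − 66, where Ps is the price sellers receive.
Demand in terms of Ps becomes Qd = 1180 − 7.5(Ps − 66) = 1675 - 7.5Ps. Setting this equal to supply: 1675 - 7.5Ps = -1229 + 9Ps, so Ps = 176.
Buyers pay Pb = 176 − 66 = 110; Q' = -1229 + 9·176 = 355.
The subsidy expands output by 355 − 85 = 270 past the efficient level; on those units the gap between marginal cost and willingness to pay runs from 0 up to 66.
DWL = ½ × 66 × 270 = 8910.

Deadweight loss = €8910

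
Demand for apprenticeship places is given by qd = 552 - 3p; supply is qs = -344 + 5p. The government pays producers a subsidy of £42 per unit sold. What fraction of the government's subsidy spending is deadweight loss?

DWL / government spending = 35/262

Pre-subsidy: 552 - 3p = -344 + 5p gives p* = 112, q* = 216.
With the subsidy, sellers receive ps = pb + 42 for each unit, where pb is the price buyers pay.
Supply in terms of pb becomes qs = -344 + 5(pb + 42) = -134 + 5pb. Setting this equal to demand: 552 - 3pb = -134 + 5pb, so pb = 85.75.
Sellers receive ps = 85.75 + 42 = 127.75; q' = 552 − 3·85.75 = 294.75.
ΔCS = ½(216 + 294.75)(112 − 85.75) = 6703.59375; ΔPS = ½(216 + 294.75)(127.75 − 112) = 4022.15625.
Government spending = 42 × 294.75 = 12379.5.
DWL = ½ × 42 × (294.75 − 216) = 1653.75; fraction = 1653.75 / 12379.5 = 35/262.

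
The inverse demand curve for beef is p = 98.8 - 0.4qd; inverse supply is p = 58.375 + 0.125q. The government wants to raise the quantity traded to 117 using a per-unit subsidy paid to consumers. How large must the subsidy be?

At q = 117, from the demand curve buyers pay pb = 98.8 − 0.4·117 = 52; from the supply curve sellers need ps = 58.375 + 0.125·117 = 73.
The subsidy must fill the gap: s = ps − pb = 73 − 52 = 21.

Required subsidy s = 21 per unit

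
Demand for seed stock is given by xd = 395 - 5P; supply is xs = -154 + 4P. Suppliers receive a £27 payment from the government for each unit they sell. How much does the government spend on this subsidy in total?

Government cost = £4050

Pre-subsidy: 395 - 5P = -154 + 4P gives P* = 61, x* = 90.
With the subsidy, sellers receive Ps = Pb + 27 for each unit, where Pb is the price buyers pay.
Supply in terms of Pb becomes xs = -154 + 4(Pb + 27) = -46 + 4Pb. Setting this equal to demand: 395 - 5Pb = -46 + 4Pb, so Pb = 49.
Sellers receive Ps = 49 + 27 = 76; x' = 395 − 5·49 = 150.
Government outlay = subsidy × quantity = 27 × 150 = 4050.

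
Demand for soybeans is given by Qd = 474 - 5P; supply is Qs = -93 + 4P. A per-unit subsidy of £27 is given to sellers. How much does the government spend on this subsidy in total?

Government cost = £5913

Pre-subsidy: 474 - 5P = -93 + 4P gives P* = 63, Q* = 159.
With the subsidy, sellers receive Ps = Pb + 27 for each unit, where Pb is the price buyers pay.
Supply in terms of Pb becomes Qs = -93 + 4(Pb + 27) = 15 + 4Pb. Setting this equal to demand: 474 - 5Pb = 15 + 4Pb, so Pb = 51.
Sellers receive Ps = 51 + 27 = 78; Q' = 474 − 5·51 = 219.
Government outlay = subsidy × quantity = 27 × 219 = 5913.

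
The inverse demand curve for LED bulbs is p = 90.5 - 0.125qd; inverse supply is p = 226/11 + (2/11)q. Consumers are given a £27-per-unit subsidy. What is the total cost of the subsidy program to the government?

Pre-subsidy: 90.5 - 0.125q = 226/11 + (2/11)q gives q* = 228 and p* = 62.
With the rebate, buyers effectively pay pb = ps − 27, where ps is the price sellers receive.
On the curves, pb = 90.5 - 0.125q and ps = 226/11 + (2/11)q; the wedge ps − pb = 27 gives 226/11 + (2/11)q − (90.5 - 0.125q) = 27, so q' = 316.
Then pb = 90.5 − 0.125·316 = 51 and ps = 226/11 + (2/11)·316 = 78.
Government outlay = subsidy × quantity = 27 × 316 = 8532.

Government cost = £8532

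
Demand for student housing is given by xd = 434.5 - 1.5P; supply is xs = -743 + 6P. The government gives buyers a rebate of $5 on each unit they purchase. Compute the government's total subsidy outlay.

Pre-subsidy: 434.5 - 1.5P = -743 + 6P gives P* = 157, x* = 199.
With the rebate, buyers effectively pay Pb = Ps − 5, where Ps is the price sellers receive.
Demand in terms of Ps becomes xd = 434.5 − 1.5(Ps − 5) = 442 - 1.5Ps. Setting this equal to supply: 442 - 1.5Ps = -743 + 6Ps, so Ps = 158.
Buyers pay Pb = 158 − 5 = 153; x' = -743 + 6·158 = 205.
Government outlay = subsidy × quantity = 5 × 205 = 1025.

Government cost = $1025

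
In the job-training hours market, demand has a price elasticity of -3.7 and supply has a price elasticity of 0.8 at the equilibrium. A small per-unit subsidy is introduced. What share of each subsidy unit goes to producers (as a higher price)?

For a small subsidy around the equilibrium, the benefit split depends on the relative slopes, which at a point are proportional to the elasticities.
Buyer share = εs/(εs + |εd|) = 0.8/(0.8 + 3.7) = 8/45; seller share = |εd|/(εs + |εd|) = 37/45.
So producers capture 37/45 of the subsidy.

Producer share = 37/45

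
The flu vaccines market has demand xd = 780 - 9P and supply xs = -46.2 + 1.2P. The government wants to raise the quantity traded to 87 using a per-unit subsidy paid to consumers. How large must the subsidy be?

At x = 87, invert demand for the buyer price: Pb = (780 − 87)/9 = 77; invert supply for the seller price: Ps = (87 − (-46.2))/1.2 = 111.
The subsidy must fill the gap: s = Ps − Pb = 111 − 77 = 34.

Required subsidy s = 34 per unit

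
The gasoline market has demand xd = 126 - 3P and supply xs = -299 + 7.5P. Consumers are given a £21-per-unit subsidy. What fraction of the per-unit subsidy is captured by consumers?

Pre-subsidy: 126 - 3P = -299 + 7.5P gives P* = 850/21, x* = 32/7.
With the rebate, buyers effectively pay Pb = Ps − 21, where Ps is the price sellers receive.
Demand in terms of Ps becomes xd = 126 − 3(Ps − 21) = 189 - 3Ps. Setting this equal to supply: 189 - 3Ps = -299 + 7.5Ps, so Ps = 976/21.
Buyers pay Pb = 976/21 − 21 = 535/21; x' = -299 + 7.5·(976/21) = 347/7.
Buyers' price falls by P* − Pb = 850/21 − 535/21 = 15; sellers' price rises by Ps − P* = 976/21 − 850/21 = 6.
So consumers capture 15/21 = 5/7 of each unit of subsidy.

Consumer share = 5/7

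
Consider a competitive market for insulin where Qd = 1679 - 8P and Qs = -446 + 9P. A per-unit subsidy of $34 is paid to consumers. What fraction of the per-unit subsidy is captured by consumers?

Consumer share = 9/17

Pre-subsidy: 1679 - 8P = -446 + 9P gives P* = 125, Q* = 679.
With the rebate, buyers effectively pay Pb = Ps − 34, where Ps is the price sellers receive.
Demand in terms of Ps becomes Qd = 1679 − 8(Ps − 34) = 1951 - 8Ps. Setting this equal to supply: 1951 - 8Ps = -446 + 9Ps, so Ps = 141.
Buyers pay Pb = 141 − 34 = 107; Q' = -446 + 9·141 = 823.
Buyers' price falls by P* − Pb = 125 − 107 = 18; sellers' price rises by Ps − P* = 141 − 125 = 16.
So consumers capture 18/34 = 9/17 of each unit of subsidy.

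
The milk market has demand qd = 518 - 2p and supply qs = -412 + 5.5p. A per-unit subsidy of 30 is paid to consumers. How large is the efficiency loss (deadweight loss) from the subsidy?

Deadweight loss = 660

Pre-subsidy: 518 - 2p = -412 + 5.5p gives p* = 124, q* = 270.
With the rebate, buyers effectively pay pb = ps − 30, where ps is the price sellers receive.
Demand in terms of ps becomes qd = 518 − 2(ps − 30) = 578 - 2ps. Setting this equal to supply: 578 - 2ps = -412 + 5.5ps, so ps = 132.
Buyers pay pb = 132 − 30 = 102; q' = -412 + 5.5·132 = 314.
The subsidy expands output by 314 − 270 = 44 past the efficient level; on those units the gap between marginal cost and willingness to pay runs from 0 up to 30.
DWL = ½ × 30 × 44 = 660.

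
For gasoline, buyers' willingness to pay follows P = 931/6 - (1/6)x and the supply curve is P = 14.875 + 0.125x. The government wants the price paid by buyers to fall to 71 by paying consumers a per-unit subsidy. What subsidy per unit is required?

At a buyer price of 71, quantity demanded is 931 − 6·71 = 505.
Sellers supply 505 only when they receive Ps = 14.875 + 0.125·505 = 78.
s = Ps − Pb = 78 − 71 = 7.

Required subsidy s = 7 per unit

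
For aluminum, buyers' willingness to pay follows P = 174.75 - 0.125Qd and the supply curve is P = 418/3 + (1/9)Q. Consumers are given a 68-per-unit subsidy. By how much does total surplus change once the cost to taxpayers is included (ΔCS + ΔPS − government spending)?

Net change in total surplus = -9792

Pre-subsidy: 174.75 - 0.125Q = 418/3 + (1/9)Q gives Q* = 150 and P* = 156.
With the rebate, buyers effectively pay Pb = Ps − 68, where Ps is the price sellers receive.
On the curves, Pb = 174.75 - 0.125Q and Ps = 418/3 + (1/9)Q; the wedge Ps − Pb = 68 gives 418/3 + (1/9)Q − (174.75 - 0.125Q) = 68, so Q' = 438.
Then Pb = 174.75 − 0.125·438 = 120 and Ps = 418/3 + (1/9)·438 = 188.
ΔCS = ½(150 + 438)(156 − 120) = 10584; ΔPS = ½(150 + 438)(188 − 156) = 9408.
Government spending = 68 × 438 = 29784.
Net change = 10584 + 9408 − 29784 = -9792. The loss equals the DWL triangle ½·68·288.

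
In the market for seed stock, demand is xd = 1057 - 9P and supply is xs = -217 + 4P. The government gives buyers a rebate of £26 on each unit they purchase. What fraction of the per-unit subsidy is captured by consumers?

Pre-subsidy: 1057 - 9P = -217 + 4P gives P* = 98, x* = 175.
With the rebate, buyers effectively pay Pb = Ps − 26, where Ps is the price sellers receive.
Demand in terms of Ps becomes xd = 1057 − 9(Ps − 26) = 1291 - 9Ps. Setting this equal to supply: 1291 - 9Ps = -217 + 4Ps, so Ps = 116.
Buyers pay Pb = 116 − 26 = 90; x' = -217 + 4·116 = 247.
Buyers' price falls by P* − Pb = 98 − 90 = 8; sellers' price rises by Ps − P* = 116 − 98 = 18.
So consumers capture 8/26 = 4/13 of each unit of subsidy.

Consumer share = 4/13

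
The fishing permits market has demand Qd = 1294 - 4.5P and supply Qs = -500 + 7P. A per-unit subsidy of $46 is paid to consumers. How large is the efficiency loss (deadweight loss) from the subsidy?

Deadweight loss = $2898

Pre-subsidy: 1294 - 4.5P = -500 + 7P gives P* = 156, Q* = 592.
With the rebate, buyers effectively pay Pb = Ps − 46, where Ps is the price sellers receive.
Demand in terms of Ps becomes Qd = 1294 − 4.5(Ps − 46) = 1501 - 4.5Ps. Setting this equal to supply: 1501 - 4.5Ps = -500 + 7Ps, so Ps = 174.
Buyers pay Pb = 174 − 46 = 128; Q' = -500 + 7·174 = 718.
The subsidy expands output by 718 − 592 = 126 past the efficient level; on those units the gap between marginal cost and willingness to pay runs from 0 up to 46.
DWL = ½ × 46 × 126 = 2898.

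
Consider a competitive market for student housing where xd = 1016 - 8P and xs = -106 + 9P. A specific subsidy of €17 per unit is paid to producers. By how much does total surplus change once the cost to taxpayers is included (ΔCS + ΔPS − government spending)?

Net change in total surplus = -€612

Pre-subsidy: 1016 - 8P = -106 + 9P gives P* = 66, x* = 488.
With the subsidy, sellers receive Ps = Pb + 17 for each unit, where Pb is the price buyers pay.
Supply in terms of Pb becomes xs = -106 + 9(Pb + 17) = 47 + 9Pb. Setting this equal to demand: 1016 - 8Pb = 47 + 9Pb, so Pb = 57.
Sellers receive Ps = 57 + 17 = 74; x' = 1016 − 8·57 = 560.
ΔCS = ½(488 + 560)(66 − 57) = 4716; ΔPS = ½(488 + 560)(74 − 66) = 4192.
Government spending = 17 × 560 = 9520.
Net change = 4716 + 4192 − 9520 = -612. The loss equals the DWL triangle ½·17·72.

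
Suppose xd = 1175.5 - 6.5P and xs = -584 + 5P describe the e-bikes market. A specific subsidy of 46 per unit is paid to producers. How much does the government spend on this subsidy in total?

Pre-subsidy: 1175.5 - 6.5P = -584 + 5P gives P* = 153, x* = 181.
With the subsidy, sellers receive Ps = Pb + 46 for each unit, where Pb is the price buyers pay.
Supply in terms of Pb becomes xs = -584 + 5(Pb + 46) = -354 + 5Pb. Setting this equal to demand: 1175.5 - 6.5Pb = -354 + 5Pb, so Pb = 133.
Sellers receive Ps = 133 + 46 = 179; x' = 1175.5 − 6.5·133 = 311.
Government outlay = subsidy × quantity = 46 × 311 = 14306.

Government cost = 14306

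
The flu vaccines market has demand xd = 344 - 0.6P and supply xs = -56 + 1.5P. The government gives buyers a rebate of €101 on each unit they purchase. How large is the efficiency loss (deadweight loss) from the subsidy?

Deadweight loss = 30603/14

Pre-subsidy: 344 - 0.6P = -56 + 1.5P gives P* = 4000/21, x* = 1608/7.
With the rebate, buyers effectively pay Pb = Ps − 101, where Ps is the price sellers receive.
Demand in terms of Ps becomes xd = 344 − 0.6(Ps − 101) = 404.6 - 0.6Ps. Setting this equal to supply: 404.6 - 0.6Ps = -56 + 1.5Ps, so Ps = 658/3.
Buyers pay Pb = 658/3 − 101 = 355/3; x' = -56 + 1.5·(658/3) = 273.
The subsidy expands output by 273 − 1608/7 = 303/7 past the efficient level; on those units the gap between marginal cost and willingness to pay runs from 0 up to 101.
DWL = ½ × 101 × 303/7 = 30603/14.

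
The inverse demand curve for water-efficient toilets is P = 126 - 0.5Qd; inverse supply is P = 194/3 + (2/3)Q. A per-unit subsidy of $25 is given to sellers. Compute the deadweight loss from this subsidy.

Pre-subsidy: 126 - 0.5Q = 194/3 + (2/3)Q gives Q* = 368/7 and P* = 698/7.
With the subsidy, sellers receive Ps = Pb + 25 for each unit, where Pb is the price buyers pay.
On the curves, Pb = 126 - 0.5Q and Ps = 194/3 + (2/3)Q; the wedge Ps − Pb = 25 gives 194/3 + (2/3)Q − (126 - 0.5Q) = 25, so Q' = 74.
Then Pb = 126 − 0.5·74 = 89 and Ps = 194/3 + (2/3)·74 = 114.
The subsidy expands output by 74 − 368/7 = 150/7 past the efficient level; on those units the gap between marginal cost and willingness to pay runs from 0 up to 25.
DWL = ½ × 25 × 150/7 = 1875/7.

Deadweight loss = 1875/7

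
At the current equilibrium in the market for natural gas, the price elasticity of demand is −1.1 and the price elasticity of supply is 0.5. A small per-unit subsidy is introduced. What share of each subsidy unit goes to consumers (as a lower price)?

Consumer share = 0.3125

For a small subsidy around the equilibrium, the benefit split depends on the relative slopes, which at a point are proportional to the elasticities.
Buyer share = εs/(εs + |εd|) = 0.5/(0.5 + 1.1) = 0.3125; seller share = |εd|/(εs + |εd|) = 0.6875.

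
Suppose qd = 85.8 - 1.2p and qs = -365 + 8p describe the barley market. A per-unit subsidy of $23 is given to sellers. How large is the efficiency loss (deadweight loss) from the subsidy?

Deadweight loss = $276

Pre-subsidy: 85.8 - 1.2p = -365 + 8p gives p* = 49, q* = 27.
With the subsidy, sellers receive ps = pb + 23 for each unit, where pb is the price buyers pay.
Supply in terms of pb becomes qs = -365 + 8(pb + 23) = -181 + 8pb. Setting this equal to demand: 85.8 - 1.2pb = -181 + 8pb, so pb = 29.
Sellers receive ps = 29 + 23 = 52; q' = 85.8 − 1.2·29 = 51.
The subsidy expands output by 51 − 27 = 24 past the efficient level; on those units the gap between marginal cost and willingness to pay runs from 0 up to 23.
DWL = ½ × 23 × 24 = 276.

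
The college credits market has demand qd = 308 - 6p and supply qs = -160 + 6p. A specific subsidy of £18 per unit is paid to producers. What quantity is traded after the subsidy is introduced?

Pre-subsidy: 308 - 6p = -160 + 6p gives p* = 39, q* = 74.
With the subsidy, sellers receive ps = pb + 18 for each unit, where pb is the price buyers pay.
Supply in terms of pb becomes qs = -160 + 6(pb + 18) = -52 + 6pb. Setting this equal to demand: 308 - 6pb = -52 + 6pb, so pb = 30.
Sellers receive ps = 30 + 18 = 48; q' = 308 − 6·30 = 128.

q' = 128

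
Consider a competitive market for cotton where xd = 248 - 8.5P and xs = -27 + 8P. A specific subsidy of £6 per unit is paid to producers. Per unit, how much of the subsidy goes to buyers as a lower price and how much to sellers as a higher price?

Pre-subsidy: 248 - 8.5P = -27 + 8P gives P* = 50/3, x* = 319/3.
With the subsidy, sellers receive Ps = Pb + 6 for each unit, where Pb is the price buyers pay.
Supply in terms of Pb becomes xs = -27 + 8(Pb + 6) = 21 + 8Pb. Setting this equal to demand: 248 - 8.5Pb = 21 + 8Pb, so Pb = 454/33.
Sellers receive Ps = 454/33 + 6 = 652/33; x' = 248 − 8.5·(454/33) = 4325/33.
Buyers' price falls by P* − Pb = 50/3 − 454/33 = 32/11; sellers' price rises by Ps − P* = 652/33 − 50/3 = 34/11.

Buyers gain 32/11 per unit; sellers gain 34/11 per unit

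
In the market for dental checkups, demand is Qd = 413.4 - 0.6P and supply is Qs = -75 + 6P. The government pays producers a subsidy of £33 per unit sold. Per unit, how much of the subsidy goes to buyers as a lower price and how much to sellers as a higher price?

Pre-subsidy: 413.4 - 0.6P = -75 + 6P gives P* = 74, Q* = 369.
With the subsidy, sellers receive Ps = Pb + 33 for each unit, where Pb is the price buyers pay.
Supply in terms of Pb becomes Qs = -75 + 6(Pb + 33) = 123 + 6Pb. Setting this equal to demand: 413.4 - 0.6Pb = 123 + 6Pb, so Pb = 44.
Sellers receive Ps = 44 + 33 = 77; Q' = 413.4 − 0.6·44 = 387.
Buyers' price falls by P* − Pb = 74 − 44 = 30; sellers' price rises by Ps − P* = 77 − 74 = 3.

Buyers gain £30 per unit; sellers gain £3 per unit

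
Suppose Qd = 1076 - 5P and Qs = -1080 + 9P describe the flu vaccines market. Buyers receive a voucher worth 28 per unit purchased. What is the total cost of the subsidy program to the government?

Pre-subsidy: 1076 - 5P = -1080 + 9P gives P* = 154, Q* = 306.
With the rebate, buyers effectively pay Pb = Ps − 28, where Ps is the price sellers receive.
Demand in terms of Ps becomes Qd = 1076 − 5(Ps − 28) = 1216 - 5Ps. Setting this equal to supply: 1216 - 5Ps = -1080 + 9Ps, so Ps = 164.
Buyers pay Pb = 164 − 28 = 136; Q' = -1080 + 9·164 = 396.
Government outlay = subsidy × quantity = 28 × 396 = 11088.

Government cost = 11088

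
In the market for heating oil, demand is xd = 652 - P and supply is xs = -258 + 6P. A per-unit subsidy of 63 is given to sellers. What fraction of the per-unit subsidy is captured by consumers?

Consumer share = 6/7

Pre-subsidy: 652 - P = -258 + 6P gives P* = 130, x* = 522.
With the subsidy, sellers receive Ps = Pb + 63 for each unit, where Pb is the price buyers pay.
Supply in terms of Pb becomes xs = -258 + 6(Pb + 63) = 120 + 6Pb. Setting this equal to demand: 652 - Pb = 120 + 6Pb, so Pb = 76.
Sellers receive Ps = 76 + 63 = 139; x' = 652 − 1·76 = 576.
Buyers' price falls by P* − Pb = 130 − 76 = 54; sellers' price rises by Ps − P* = 139 − 130 = 9.
So consumers capture 54/63 = 6/7 of each unit of subsidy.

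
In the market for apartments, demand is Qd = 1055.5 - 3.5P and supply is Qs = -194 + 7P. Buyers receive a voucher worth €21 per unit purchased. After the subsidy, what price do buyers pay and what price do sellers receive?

Buyers pay €105; sellers receive €126

Pre-subsidy: 1055.5 - 3.5P = -194 + 7P gives P* = 119, Q* = 639.
With the rebate, buyers effectively pay Pb = Ps − 21, where Ps is the price sellers receive.
Demand in terms of Ps becomes Qd = 1055.5 − 3.5(Ps − 21) = 1129 - 3.5Ps. Setting this equal to supply: 1129 - 3.5Ps = -194 + 7Ps, so Ps = 126.
Buyers pay Pb = 126 − 21 = 105; Q' = -194 + 7·126 = 688.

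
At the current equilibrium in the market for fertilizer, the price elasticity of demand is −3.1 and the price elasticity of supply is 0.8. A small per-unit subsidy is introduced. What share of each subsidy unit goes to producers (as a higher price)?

For a small subsidy around the equilibrium, the benefit split depends on the relative slopes, which at a point are proportional to the elasticities.
Buyer share = εs/(εs + |εd|) = 0.8/(0.8 + 3.1) = 8/39; seller share = |εd|/(εs + |εd|) = 31/39.
So producers capture 31/39 of the subsidy.

Producer share = 31/39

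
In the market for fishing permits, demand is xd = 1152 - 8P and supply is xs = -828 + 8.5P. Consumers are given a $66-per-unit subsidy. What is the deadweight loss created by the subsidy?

Deadweight loss = $8976

Pre-subsidy: 1152 - 8P = -828 + 8.5P gives P* = 120, x* = 192.
With the rebate, buyers effectively pay Pb = Ps − 66, where Ps is the price sellers receive.
Demand in terms of Ps becomes xd = 1152 − 8(Ps − 66) = 1680 - 8Ps. Setting this equal to supply: 1680 - 8Ps = -828 + 8.5Ps, so Ps = 152.
Buyers pay Pb = 152 − 66 = 86; x' = -828 + 8.5·152 = 464.
The subsidy expands output by 464 − 192 = 272 past the efficient level; on those units the gap between marginal cost and willingness to pay runs from 0 up to 66.
DWL = ½ × 66 × 272 = 8976.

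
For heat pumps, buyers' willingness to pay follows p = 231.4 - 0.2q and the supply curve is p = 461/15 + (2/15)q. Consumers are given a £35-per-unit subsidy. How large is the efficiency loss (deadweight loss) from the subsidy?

Pre-subsidy: 231.4 - 0.2q = 461/15 + (2/15)q gives q* = 602 and p* = 111.
With the rebate, buyers effectively pay pb = ps − 35, where ps is the price sellers receive.
On the curves, pb = 231.4 - 0.2q and ps = 461/15 + (2/15)q; the wedge ps − pb = 35 gives 461/15 + (2/15)q − (231.4 - 0.2q) = 35, so q' = 707.
Then pb = 231.4 − 0.2·707 = 90 and ps = 461/15 + (2/15)·707 = 125.
The subsidy expands output by 707 − 602 = 105 past the efficient level; on those units the gap between marginal cost and willingness to pay runs from 0 up to 35.
DWL = ½ × 35 × 105 = 1837.5.

Deadweight loss = £1837.5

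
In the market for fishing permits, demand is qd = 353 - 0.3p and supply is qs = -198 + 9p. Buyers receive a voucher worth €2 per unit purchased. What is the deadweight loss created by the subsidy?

Pre-subsidy: 353 - 0.3p = -198 + 9p gives p* = 5510/93, q* = 10392/31.
With the rebate, buyers effectively pay pb = ps − 2, where ps is the price sellers receive.
Demand in terms of ps becomes qd = 353 − 0.3(ps − 2) = 353.6 - 0.3ps. Setting this equal to supply: 353.6 - 0.3ps = -198 + 9ps, so ps = 5516/93.
Buyers pay pb = 5516/93 − 2 = 5330/93; q' = -198 + 9·(5516/93) = 10410/31.
The subsidy expands output by 10410/31 − 10392/31 = 18/31 past the efficient level; on those units the gap between marginal cost and willingness to pay runs from 0 up to 2.
DWL = ½ × 2 × 18/31 = 18/31.

Deadweight loss = 18/31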